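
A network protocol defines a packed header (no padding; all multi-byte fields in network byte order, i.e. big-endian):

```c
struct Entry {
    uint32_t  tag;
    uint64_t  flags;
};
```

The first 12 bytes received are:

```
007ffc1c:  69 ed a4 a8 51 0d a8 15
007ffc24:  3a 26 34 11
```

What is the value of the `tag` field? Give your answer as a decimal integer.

`tag` is the first field, at byte offset 0, occupying 4 bytes.
Bytes at offsets 0..3: 69 ED A4 A8.
In big-endian order the high byte comes first in memory.
The bytes are already most-significant first: 0x69EDA4A8.
0x69EDA4A8 = 1777181864.

1777181864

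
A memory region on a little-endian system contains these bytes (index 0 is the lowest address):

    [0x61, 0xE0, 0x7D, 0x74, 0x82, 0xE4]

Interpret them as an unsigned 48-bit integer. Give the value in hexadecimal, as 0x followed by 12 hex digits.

Little-endian: lowest address holds the least-significant byte.
Reassemble most-significant byte first: E4 82 74 7D E0 61 → 0xE482747DE061.

0xE482747DE061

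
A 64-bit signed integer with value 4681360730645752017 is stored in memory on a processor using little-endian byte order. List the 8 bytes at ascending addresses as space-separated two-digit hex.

4681360730645752017 in hexadecimal, padded to 64 bits, is 0x40F788C8179A68D1.
Split into bytes (most-significant first): 40 F7 88 C8 17 9A 68 D1.
Little-endian stores the least-significant byte at the lowest address.
So at ascending addresses the bytes are D1 68 9A 17 C8 88 F7 40.

D1 68 9A 17 C8 88 F7 40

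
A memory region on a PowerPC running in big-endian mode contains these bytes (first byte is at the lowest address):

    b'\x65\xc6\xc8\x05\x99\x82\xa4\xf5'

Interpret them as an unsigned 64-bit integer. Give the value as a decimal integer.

Big-endian stores the most-significant byte at the lowest address.
The bytes are already most-significant first: 0x65C6C8059982A4F5.
0x65C6C8059982A4F5 = 7333768969595299061.

7333768969595299061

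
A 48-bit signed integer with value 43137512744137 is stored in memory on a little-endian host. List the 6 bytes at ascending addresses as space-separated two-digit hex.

43137512744137 in hexadecimal, padded to 48 bits, is 0x273BBC1FA4C9.
Split into bytes (most-significant first): 27 3B BC 1F A4 C9.
Little-endian: lowest address holds the least-significant byte.
So at ascending addresses the bytes are C9 A4 1F BC 3B 27.

C9 A4 1F BC 3B 27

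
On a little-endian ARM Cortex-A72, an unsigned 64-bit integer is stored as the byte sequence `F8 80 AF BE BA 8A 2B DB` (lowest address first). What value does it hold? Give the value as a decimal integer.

Little-endian stores the least-significant byte at the lowest address.
Reassemble most-significant byte first: DB 2B 8A BA BE AF 80 F8 → 0xDB2B8ABABEAF80F8.
0xDB2B8ABABEAF80F8 = 15792869052972499192.

15792869052972499192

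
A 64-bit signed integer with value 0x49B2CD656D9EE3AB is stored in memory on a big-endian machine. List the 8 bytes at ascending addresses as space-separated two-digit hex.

49 B2 CD 65 6D 9E E3 AB

Split into bytes (most-significant first): 49 B2 CD 65 6D 9E E3 AB.
Big-endian stores the most-significant byte at the lowest address.
So the memory order matches the most-significant-first order: 49 B2 CD 65 6D 9E E3 AB.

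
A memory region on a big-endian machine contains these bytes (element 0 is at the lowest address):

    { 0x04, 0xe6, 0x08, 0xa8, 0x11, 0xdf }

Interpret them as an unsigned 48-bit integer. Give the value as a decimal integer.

Big-endian stores the most-significant byte at the lowest address.
The bytes are already most-significant first: 0x04E608A811DF.
0x04E608A811DF = 5386034221535.

5386034221535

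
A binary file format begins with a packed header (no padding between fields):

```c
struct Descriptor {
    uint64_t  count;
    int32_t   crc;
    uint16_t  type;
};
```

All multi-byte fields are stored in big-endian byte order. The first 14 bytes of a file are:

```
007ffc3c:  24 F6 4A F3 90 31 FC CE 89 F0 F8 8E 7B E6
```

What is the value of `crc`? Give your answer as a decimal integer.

`crc` follows `count` (8 bytes), so it starts at byte offset 8 and occupies 4 bytes.
Bytes at offsets 8..11: 89 F0 F8 8E.
Big-endian: lowest address holds the most-significant byte.
The bytes are already most-significant first: 0x89F0F88E.
Top bit is set, so as a signed 32-bit value this is 0x89F0F88E − 2^32 = -1980696434.

-1980696434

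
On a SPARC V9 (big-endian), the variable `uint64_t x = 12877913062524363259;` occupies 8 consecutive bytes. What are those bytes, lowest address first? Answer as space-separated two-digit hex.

B2 B7 89 B3 44 20 A1 FB

12877913062524363259 in hexadecimal, padded to 64 bits, is 0xB2B789B34420A1FB.
Split into bytes (most-significant first): B2 B7 89 B3 44 20 A1 FB.
In big-endian order the high byte comes first in memory.
So the memory order matches the most-significant-first order: B2 B7 89 B3 44 20 A1 FB.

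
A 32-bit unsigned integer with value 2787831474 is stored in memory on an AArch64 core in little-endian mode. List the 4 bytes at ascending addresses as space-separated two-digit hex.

2787831474 in hexadecimal, padded to 32 bits, is 0xA62AEEB2.
Split into bytes (most-significant first): A6 2A EE B2.
In little-endian order the low byte comes first in memory.
So at ascending addresses the bytes are B2 EE 2A A6.

B2 EE 2A A6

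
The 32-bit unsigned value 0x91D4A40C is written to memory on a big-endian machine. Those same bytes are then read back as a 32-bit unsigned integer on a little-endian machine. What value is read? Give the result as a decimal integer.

Stored big-endian, the bytes at ascending addresses are 91 D4 A4 0C.
Read back as little-endian, the first byte is least significant, giving 0x0CA4D491.
0x0CA4D491 = 212128913.

212128913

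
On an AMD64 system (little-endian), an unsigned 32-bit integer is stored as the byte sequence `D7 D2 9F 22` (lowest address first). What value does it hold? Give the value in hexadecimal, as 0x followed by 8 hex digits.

Little-endian: lowest address holds the least-significant byte.
Reassemble most-significant byte first: 22 9F D2 D7 → 0x229FD2D7.

0x229FD2D7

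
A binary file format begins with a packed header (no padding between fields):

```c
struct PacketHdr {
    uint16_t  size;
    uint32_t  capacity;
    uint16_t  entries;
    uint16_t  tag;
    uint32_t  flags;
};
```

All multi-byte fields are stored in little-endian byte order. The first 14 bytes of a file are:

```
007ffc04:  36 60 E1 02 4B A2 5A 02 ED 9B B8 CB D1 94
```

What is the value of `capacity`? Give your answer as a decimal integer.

2722824929

`capacity` follows `size` (2 bytes), so it starts at byte offset 2 and occupies 4 bytes.
Bytes at offsets 2..5: E1 02 4B A2.
In little-endian order the low byte comes first in memory.
Reassemble most-significant byte first: A2 4B 02 E1 → 0xA24B02E1.
0xA24B02E1 = 2722824929.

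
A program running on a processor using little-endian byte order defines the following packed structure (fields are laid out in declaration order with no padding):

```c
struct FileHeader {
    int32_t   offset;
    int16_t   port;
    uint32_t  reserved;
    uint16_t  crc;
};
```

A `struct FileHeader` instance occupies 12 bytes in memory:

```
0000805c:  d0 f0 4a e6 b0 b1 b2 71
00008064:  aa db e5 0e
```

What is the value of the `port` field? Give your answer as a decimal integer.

`port` follows `offset` (4 bytes), so it starts at byte offset 4 and occupies 2 bytes.
Bytes at offsets 4..5: B0 B1.
Little-endian: lowest address holds the least-significant byte.
Reassemble most-significant byte first: B1 B0 → 0xB1B0.
Top bit is set, so as a signed 16-bit value this is 0xB1B0 − 2^16 = -20048.

-20048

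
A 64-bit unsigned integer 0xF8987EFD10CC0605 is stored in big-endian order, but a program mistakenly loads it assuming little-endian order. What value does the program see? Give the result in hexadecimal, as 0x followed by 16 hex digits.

Stored big-endian, the bytes at ascending addresses are F8 98 7E FD 10 CC 06 05.
Read back as little-endian, the first byte is least significant, giving 0x0506CC10FD7E98F8.

0x0506CC10FD7E98F8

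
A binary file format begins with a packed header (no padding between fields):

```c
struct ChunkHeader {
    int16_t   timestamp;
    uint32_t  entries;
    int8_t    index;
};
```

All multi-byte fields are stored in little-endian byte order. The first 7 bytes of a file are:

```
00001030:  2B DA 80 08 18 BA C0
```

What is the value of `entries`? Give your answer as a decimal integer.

`entries` follows `timestamp` (2 bytes), so it starts at byte offset 2 and occupies 4 bytes.
Bytes at offsets 2..5: 80 08 18 BA.
Little-endian: lowest address holds the least-significant byte.
Reassemble most-significant byte first: BA 18 08 80 → 0xBA180880.
0xBA180880 = 3122137216.

3122137216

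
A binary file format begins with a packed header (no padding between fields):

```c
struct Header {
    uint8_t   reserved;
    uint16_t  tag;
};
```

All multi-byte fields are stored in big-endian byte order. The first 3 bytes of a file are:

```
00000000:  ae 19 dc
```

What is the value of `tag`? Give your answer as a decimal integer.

`tag` follows `reserved` (1 byte), so it starts at byte offset 1 and occupies 2 bytes.
Bytes at offsets 1..2: 19 DC.
In big-endian order the high byte comes first in memory.
The bytes are already most-significant first: 0x19DC.
0x19DC = 6620.

6620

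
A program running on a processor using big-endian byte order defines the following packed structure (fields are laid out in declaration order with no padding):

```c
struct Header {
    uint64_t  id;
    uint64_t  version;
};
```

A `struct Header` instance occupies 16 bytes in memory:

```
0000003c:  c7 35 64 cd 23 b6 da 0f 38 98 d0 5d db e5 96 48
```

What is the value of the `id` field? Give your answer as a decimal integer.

14354490219543583247

`id` is the first field, at byte offset 0, occupying 8 bytes.
Bytes at offsets 0..7: C7 35 64 CD 23 B6 DA 0F.
Big-endian: lowest address holds the most-significant byte.
The bytes are already most-significant first: 0xC73564CD23B6DA0F.
0xC73564CD23B6DA0F = 14354490219543583247.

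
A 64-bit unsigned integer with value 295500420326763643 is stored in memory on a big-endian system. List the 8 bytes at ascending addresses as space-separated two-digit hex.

295500420326763643 in hexadecimal, padded to 64 bits, is 0x0419D411108E2C7B.
Split into bytes (most-significant first): 04 19 D4 11 10 8E 2C 7B.
In big-endian order the high byte comes first in memory.
So the memory order matches the most-significant-first order: 04 19 D4 11 10 8E 2C 7B.

04 19 D4 11 10 8E 2C 7B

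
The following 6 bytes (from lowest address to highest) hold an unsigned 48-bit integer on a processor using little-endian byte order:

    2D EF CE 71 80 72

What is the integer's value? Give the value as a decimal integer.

125895990767405

Little-endian stores the least-significant byte at the lowest address.
Reassemble most-significant byte first: 72 80 71 CE EF 2D → 0x728071CEEF2D.
0x728071CEEF2D = 125895990767405.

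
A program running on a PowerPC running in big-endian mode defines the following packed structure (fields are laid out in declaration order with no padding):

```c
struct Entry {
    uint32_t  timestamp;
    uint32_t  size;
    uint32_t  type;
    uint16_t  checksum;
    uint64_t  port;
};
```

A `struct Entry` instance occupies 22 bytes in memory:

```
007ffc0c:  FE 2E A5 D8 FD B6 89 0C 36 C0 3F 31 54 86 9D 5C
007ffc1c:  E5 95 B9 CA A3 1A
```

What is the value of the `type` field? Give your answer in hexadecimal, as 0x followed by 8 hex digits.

`type` follows `timestamp` (4 B), `size` (4 B), so it starts at offset 4 + 4 = 8 and occupies 4 bytes.
Bytes at offsets 8..11: 36 C0 3F 31.
Big-endian: lowest address holds the most-significant byte.
The bytes are already most-significant first: 0x36C03F31.

0x36C03F31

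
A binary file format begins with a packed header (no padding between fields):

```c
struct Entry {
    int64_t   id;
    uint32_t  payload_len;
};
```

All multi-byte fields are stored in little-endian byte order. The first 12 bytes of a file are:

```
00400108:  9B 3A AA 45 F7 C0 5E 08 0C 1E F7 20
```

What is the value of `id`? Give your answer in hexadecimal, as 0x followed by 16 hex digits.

`id` is the first field, at byte offset 0, occupying 8 bytes.
Bytes at offsets 0..7: 9B 3A AA 45 F7 C0 5E 08.
Little-endian stores the least-significant byte at the lowest address.
Reassemble most-significant byte first: 08 5E C0 F7 45 AA 3A 9B → 0x085EC0F745AA3A9B.

0x085EC0F745AA3A9B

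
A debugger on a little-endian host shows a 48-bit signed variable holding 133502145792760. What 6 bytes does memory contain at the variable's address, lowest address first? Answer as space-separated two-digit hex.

F8 0A FA 63 6B 79

133502145792760 in hexadecimal, padded to 48 bits, is 0x796B63FA0AF8.
Split into bytes (most-significant first): 79 6B 63 FA 0A F8.
Little-endian: lowest address holds the least-significant byte.
So at ascending addresses the bytes are F8 0A FA 63 6B 79.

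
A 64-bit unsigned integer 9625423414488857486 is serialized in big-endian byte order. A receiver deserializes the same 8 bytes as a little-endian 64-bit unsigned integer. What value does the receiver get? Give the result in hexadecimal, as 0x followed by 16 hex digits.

9625423414488857486 in 64-bit hexadecimal is 0x85945F990955FB8E.
Stored big-endian, the bytes at ascending addresses are 85 94 5F 99 09 55 FB 8E.
Read back as little-endian, the first byte is least significant, giving 0x8EFB5509995F9485.

0x8EFB5509995F9485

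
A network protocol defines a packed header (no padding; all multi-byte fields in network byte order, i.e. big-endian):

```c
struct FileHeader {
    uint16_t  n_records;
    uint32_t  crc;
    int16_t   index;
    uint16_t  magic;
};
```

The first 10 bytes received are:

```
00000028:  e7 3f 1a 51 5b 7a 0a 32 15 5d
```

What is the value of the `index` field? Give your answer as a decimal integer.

2610

`index` follows `n_records` (2 B), `crc` (4 B), so it starts at offset 2 + 4 = 6 and occupies 2 bytes.
Bytes at offsets 6..7: 0A 32.
Big-endian stores the most-significant byte at the lowest address.
The bytes are already most-significant first: 0x0A32.
0x0A32 = 2610.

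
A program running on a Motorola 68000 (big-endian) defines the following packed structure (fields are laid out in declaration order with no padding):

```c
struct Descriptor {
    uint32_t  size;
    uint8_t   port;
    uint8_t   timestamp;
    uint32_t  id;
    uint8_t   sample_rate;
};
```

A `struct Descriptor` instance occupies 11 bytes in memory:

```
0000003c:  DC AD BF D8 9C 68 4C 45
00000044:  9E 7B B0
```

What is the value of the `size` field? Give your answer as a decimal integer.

3702374360

`size` is the first field, at byte offset 0, occupying 4 bytes.
Bytes at offsets 0..3: DC AD BF D8.
Big-endian stores the most-significant byte at the lowest address.
The bytes are already most-significant first: 0xDCADBFD8.
0xDCADBFD8 = 3702374360.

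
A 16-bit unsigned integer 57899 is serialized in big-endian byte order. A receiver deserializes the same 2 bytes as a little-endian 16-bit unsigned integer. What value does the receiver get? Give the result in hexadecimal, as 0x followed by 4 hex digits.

0x2BE2

57899 in 16-bit hexadecimal is 0xE22B.
Stored big-endian, the bytes at ascending addresses are E2 2B.
Read back as little-endian, the first byte is least significant, giving 0x2BE2.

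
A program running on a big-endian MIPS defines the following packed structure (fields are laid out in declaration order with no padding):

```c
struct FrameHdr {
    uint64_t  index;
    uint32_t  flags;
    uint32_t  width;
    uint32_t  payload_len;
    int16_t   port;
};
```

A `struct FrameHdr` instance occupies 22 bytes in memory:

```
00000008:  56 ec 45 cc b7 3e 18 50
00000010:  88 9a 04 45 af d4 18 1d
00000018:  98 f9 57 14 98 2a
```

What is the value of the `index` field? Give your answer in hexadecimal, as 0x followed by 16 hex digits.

0x56EC45CCB73E1850

`index` is the first field, at byte offset 0, occupying 8 bytes.
Bytes at offsets 0..7: 56 EC 45 CC B7 3E 18 50.
In big-endian order the high byte comes first in memory.
The bytes are already most-significant first: 0x56EC45CCB73E1850.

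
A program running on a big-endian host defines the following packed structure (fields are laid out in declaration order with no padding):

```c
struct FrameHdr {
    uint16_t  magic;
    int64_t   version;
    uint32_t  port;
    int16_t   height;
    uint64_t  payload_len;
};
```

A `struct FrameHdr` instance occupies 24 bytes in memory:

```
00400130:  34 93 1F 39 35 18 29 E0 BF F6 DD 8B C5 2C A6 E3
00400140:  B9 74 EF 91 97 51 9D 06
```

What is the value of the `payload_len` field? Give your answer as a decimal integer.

`payload_len` follows `magic` (2 B), `version` (8 B), `port` (4 B), `height` (2 B), so it starts at offset 2 + 8 + 4 + 2 = 16 and occupies 8 bytes.
Bytes at offsets 16..23: B9 74 EF 91 97 51 9D 06.
Big-endian: lowest address holds the most-significant byte.
The bytes are already most-significant first: 0xB974EF9197519D06.
0xB974EF9197519D06 = 13363569402903108870.

13363569402903108870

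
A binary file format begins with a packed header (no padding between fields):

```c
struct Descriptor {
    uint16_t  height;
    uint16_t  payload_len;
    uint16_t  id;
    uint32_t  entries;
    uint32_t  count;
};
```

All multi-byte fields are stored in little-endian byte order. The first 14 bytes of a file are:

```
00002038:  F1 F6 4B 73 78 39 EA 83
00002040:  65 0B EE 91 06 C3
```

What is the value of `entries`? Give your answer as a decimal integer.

`entries` follows `height` (2 B), `payload_len` (2 B), `id` (2 B), so it starts at offset 2 + 2 + 2 = 6 and occupies 4 bytes.
Bytes at offsets 6..9: EA 83 65 0B.
Little-endian: lowest address holds the least-significant byte.
Reassemble most-significant byte first: 0B 65 83 EA → 0x0B6583EA.
0x0B6583EA = 191202282.

191202282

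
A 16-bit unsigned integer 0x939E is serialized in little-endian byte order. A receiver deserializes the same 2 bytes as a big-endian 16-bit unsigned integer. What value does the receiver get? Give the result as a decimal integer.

Stored little-endian, the bytes at ascending addresses are 9E 93.
Read back as big-endian, the last byte is least significant, giving 0x9E93.
0x9E93 = 40595.

40595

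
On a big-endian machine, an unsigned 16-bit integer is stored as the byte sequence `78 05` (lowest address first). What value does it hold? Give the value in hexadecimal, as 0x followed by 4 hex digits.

0x7805

Big-endian stores the most-significant byte at the lowest address.
The bytes are already most-significant first: 0x7805.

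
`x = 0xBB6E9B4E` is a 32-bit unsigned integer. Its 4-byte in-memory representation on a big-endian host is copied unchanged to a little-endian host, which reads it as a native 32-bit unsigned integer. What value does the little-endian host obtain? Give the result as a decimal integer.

Stored big-endian, the bytes at ascending addresses are BB 6E 9B 4E.
Read back as little-endian, the first byte is least significant, giving 0x4E9B6EBB.
0x4E9B6EBB = 1318809275.

1318809275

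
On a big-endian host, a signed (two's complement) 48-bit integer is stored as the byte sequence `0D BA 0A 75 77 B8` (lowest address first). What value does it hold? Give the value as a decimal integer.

15092690548664

Big-endian: lowest address holds the most-significant byte.
The bytes are already most-significant first: 0x0DBA0A7577B8.
0x0DBA0A7577B8 = 15092690548664.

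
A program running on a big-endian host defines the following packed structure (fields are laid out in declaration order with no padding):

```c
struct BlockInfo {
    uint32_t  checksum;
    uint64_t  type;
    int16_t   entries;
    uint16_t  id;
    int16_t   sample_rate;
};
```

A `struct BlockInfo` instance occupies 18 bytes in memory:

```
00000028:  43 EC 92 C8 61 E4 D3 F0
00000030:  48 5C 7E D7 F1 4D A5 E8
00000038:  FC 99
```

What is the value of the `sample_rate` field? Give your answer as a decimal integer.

`sample_rate` follows `checksum` (4 B), `type` (8 B), `entries` (2 B), `id` (2 B), so it starts at offset 4 + 8 + 2 + 2 = 16 and occupies 2 bytes.
Bytes at offsets 16..17: FC 99.
In big-endian order the high byte comes first in memory.
The bytes are already most-significant first: 0xFC99.
Top bit is set, so as a signed 16-bit value this is 0xFC99 − 2^16 = -871.

-871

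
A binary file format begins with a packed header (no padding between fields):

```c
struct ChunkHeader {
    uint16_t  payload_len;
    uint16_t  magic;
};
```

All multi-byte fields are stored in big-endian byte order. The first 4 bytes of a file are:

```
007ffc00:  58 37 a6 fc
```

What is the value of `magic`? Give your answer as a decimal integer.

42748

`magic` follows `payload_len` (2 bytes), so it starts at byte offset 2 and occupies 2 bytes.
Bytes at offsets 2..3: A6 FC.
Big-endian stores the most-significant byte at the lowest address.
The bytes are already most-significant first: 0xA6FC.
0xA6FC = 42748.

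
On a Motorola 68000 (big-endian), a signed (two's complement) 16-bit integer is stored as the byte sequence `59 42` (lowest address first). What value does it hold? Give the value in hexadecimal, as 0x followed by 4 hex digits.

0x5942

Big-endian: lowest address holds the most-significant byte.
The bytes are already most-significant first: 0x5942.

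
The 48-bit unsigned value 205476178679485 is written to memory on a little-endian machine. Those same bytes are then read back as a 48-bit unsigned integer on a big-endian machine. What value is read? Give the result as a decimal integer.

208729557885370

205476178679485 in 48-bit hexadecimal is 0xBAE126A3D6BD.
Stored little-endian, the bytes at ascending addresses are BD D6 A3 26 E1 BA.
Read back as big-endian, the last byte is least significant, giving 0xBDD6A326E1BA.
0xBDD6A326E1BA = 208729557885370.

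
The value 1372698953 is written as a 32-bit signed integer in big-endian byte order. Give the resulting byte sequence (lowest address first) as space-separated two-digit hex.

51 D1 B9 49

1372698953 in hexadecimal, padded to 32 bits, is 0x51D1B949.
Split into bytes (most-significant first): 51 D1 B9 49.
In big-endian order the high byte comes first in memory.
So the memory order matches the most-significant-first order: 51 D1 B9 49.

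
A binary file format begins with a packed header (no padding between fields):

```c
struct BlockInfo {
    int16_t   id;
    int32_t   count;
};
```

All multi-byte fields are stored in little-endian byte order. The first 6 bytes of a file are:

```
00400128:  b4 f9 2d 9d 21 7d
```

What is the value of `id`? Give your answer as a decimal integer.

-1612

`id` is the first field, at byte offset 0, occupying 2 bytes.
Bytes at offsets 0..1: B4 F9.
Little-endian: lowest address holds the least-significant byte.
Reassemble most-significant byte first: F9 B4 → 0xF9B4.
Top bit is set, so as a signed 16-bit value this is 0xF9B4 − 2^16 = -1612.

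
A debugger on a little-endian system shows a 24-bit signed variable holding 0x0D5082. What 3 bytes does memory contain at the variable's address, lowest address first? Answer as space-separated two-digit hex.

82 50 0D

Split into bytes (most-significant first): 0D 50 82.
In little-endian order the low byte comes first in memory.
So at ascending addresses the bytes are 82 50 0D.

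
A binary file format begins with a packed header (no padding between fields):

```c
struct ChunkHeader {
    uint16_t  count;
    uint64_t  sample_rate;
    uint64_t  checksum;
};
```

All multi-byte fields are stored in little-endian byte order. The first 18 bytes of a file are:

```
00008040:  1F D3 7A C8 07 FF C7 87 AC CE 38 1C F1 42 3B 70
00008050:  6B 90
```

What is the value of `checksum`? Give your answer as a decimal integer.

10406534763798142008

`checksum` follows `count` (2 B), `sample_rate` (8 B), so it starts at offset 2 + 8 = 10 and occupies 8 bytes.
Bytes at offsets 10..17: 38 1C F1 42 3B 70 6B 90.
Little-endian stores the least-significant byte at the lowest address.
Reassemble most-significant byte first: 90 6B 70 3B 42 F1 1C 38 → 0x906B703B42F11C38.
0x906B703B42F11C38 = 10406534763798142008.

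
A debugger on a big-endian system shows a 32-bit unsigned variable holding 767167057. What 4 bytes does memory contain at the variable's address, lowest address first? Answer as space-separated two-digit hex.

2D BA 0A 51

767167057 in hexadecimal, padded to 32 bits, is 0x2DBA0A51.
Split into bytes (most-significant first): 2D BA 0A 51.
In big-endian order the high byte comes first in memory.
So the memory order matches the most-significant-first order: 2D BA 0A 51.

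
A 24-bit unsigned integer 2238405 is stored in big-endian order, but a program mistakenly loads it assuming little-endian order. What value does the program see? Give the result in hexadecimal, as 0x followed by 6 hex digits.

2238405 in 24-bit hexadecimal is 0x2227C5.
Stored big-endian, the bytes at ascending addresses are 22 27 C5.
Read back as little-endian, the first byte is least significant, giving 0xC52722.

0xC52722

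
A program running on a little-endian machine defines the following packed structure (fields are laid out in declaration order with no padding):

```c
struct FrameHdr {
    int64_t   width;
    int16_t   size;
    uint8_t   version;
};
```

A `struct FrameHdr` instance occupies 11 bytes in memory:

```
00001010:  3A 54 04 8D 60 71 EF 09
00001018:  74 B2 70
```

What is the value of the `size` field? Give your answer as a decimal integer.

`size` follows `width` (8 bytes), so it starts at byte offset 8 and occupies 2 bytes.
Bytes at offsets 8..9: 74 B2.
Little-endian: lowest address holds the least-significant byte.
Reassemble most-significant byte first: B2 74 → 0xB274.
Top bit is set, so as a signed 16-bit value this is 0xB274 − 2^16 = -19852.

-19852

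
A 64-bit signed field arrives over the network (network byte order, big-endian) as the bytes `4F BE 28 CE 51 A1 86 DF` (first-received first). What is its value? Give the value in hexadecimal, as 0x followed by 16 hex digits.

Big-endian: lowest address holds the most-significant byte.
The bytes are already most-significant first: 0x4FBE28CE51A186DF.

0x4FBE28CE51A186DF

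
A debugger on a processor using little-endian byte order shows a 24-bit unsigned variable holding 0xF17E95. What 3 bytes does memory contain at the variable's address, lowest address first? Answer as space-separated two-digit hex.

95 7E F1

Split into bytes (most-significant first): F1 7E 95.
In little-endian order the low byte comes first in memory.
So at ascending addresses the bytes are 95 7E F1.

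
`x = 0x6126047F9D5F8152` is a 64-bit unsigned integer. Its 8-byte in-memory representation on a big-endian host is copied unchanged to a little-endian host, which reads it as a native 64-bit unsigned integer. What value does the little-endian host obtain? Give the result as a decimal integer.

5945138113151247969

Stored big-endian, the bytes at ascending addresses are 61 26 04 7F 9D 5F 81 52.
Read back as little-endian, the first byte is least significant, giving 0x52815F9D7F042661.
0x52815F9D7F042661 = 5945138113151247969.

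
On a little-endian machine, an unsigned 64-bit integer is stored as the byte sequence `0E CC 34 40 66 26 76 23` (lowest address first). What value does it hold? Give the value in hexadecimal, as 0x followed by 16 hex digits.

0x237626664034CC0E

In little-endian order the low byte comes first in memory.
Reassemble most-significant byte first: 23 76 26 66 40 34 CC 0E → 0x237626664034CC0E.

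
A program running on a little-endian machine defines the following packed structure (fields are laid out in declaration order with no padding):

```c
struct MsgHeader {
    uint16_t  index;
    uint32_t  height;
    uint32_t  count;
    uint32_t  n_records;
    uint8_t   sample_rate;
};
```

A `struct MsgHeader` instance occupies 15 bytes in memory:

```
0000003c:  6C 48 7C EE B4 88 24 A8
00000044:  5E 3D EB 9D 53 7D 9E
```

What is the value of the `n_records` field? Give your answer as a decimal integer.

2102631915

`n_records` follows `index` (2 B), `height` (4 B), `count` (4 B), so it starts at offset 2 + 4 + 4 = 10 and occupies 4 bytes.
Bytes at offsets 10..13: EB 9D 53 7D.
Little-endian stores the least-significant byte at the lowest address.
Reassemble most-significant byte first: 7D 53 9D EB → 0x7D539DEB.
0x7D539DEB = 2102631915.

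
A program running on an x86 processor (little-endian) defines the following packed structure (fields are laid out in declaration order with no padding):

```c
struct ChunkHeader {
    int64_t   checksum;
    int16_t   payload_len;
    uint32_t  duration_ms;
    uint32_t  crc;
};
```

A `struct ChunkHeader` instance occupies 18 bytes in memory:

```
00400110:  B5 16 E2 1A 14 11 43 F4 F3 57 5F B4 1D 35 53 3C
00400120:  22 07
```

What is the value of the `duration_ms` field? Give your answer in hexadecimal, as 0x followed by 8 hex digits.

`duration_ms` follows `checksum` (8 B), `payload_len` (2 B), so it starts at offset 8 + 2 = 10 and occupies 4 bytes.
Bytes at offsets 10..13: 5F B4 1D 35.
In little-endian order the low byte comes first in memory.
Reassemble most-significant byte first: 35 1D B4 5F → 0x351DB45F.

0x351DB45F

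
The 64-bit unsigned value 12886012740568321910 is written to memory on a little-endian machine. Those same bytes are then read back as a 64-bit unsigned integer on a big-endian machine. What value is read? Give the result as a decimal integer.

8543253195102672050

12886012740568321910 in 64-bit hexadecimal is 0xB2D4505084BB8F76.
Stored little-endian, the bytes at ascending addresses are 76 8F BB 84 50 50 D4 B2.
Read back as big-endian, the last byte is least significant, giving 0x768FBB845050D4B2.
0x768FBB845050D4B2 = 8543253195102672050.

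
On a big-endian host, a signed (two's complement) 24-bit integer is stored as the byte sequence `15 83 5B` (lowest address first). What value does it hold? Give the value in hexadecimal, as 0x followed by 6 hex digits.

In big-endian order the high byte comes first in memory.
The bytes are already most-significant first: 0x15835B.

0x15835B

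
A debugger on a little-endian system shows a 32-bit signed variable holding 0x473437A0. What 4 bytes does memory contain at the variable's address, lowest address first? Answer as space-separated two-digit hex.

A0 37 34 47

Split into bytes (most-significant first): 47 34 37 A0.
In little-endian order the low byte comes first in memory.
So at ascending addresses the bytes are A0 37 34 47.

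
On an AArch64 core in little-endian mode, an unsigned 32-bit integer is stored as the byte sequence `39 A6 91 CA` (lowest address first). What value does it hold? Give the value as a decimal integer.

3398542905

In little-endian order the low byte comes first in memory.
Reassemble most-significant byte first: CA 91 A6 39 → 0xCA91A639.
0xCA91A639 = 3398542905.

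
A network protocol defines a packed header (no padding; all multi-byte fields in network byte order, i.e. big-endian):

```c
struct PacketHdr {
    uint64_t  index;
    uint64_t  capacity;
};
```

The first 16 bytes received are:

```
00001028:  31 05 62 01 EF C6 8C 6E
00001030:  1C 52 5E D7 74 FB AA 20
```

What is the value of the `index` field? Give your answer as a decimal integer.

`index` is the first field, at byte offset 0, occupying 8 bytes.
Bytes at offsets 0..7: 31 05 62 01 EF C6 8C 6E.
Big-endian stores the most-significant byte at the lowest address.
The bytes are already most-significant first: 0x31056201EFC68C6E.
0x31056201EFC68C6E = 3532337243199278190.

3532337243199278190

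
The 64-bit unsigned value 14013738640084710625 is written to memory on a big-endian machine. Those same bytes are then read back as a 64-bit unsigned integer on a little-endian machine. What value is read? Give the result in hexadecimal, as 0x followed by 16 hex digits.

14013738640084710625 in 64-bit hexadecimal is 0xC27ACD0B916A34E1.
Stored big-endian, the bytes at ascending addresses are C2 7A CD 0B 91 6A 34 E1.
Read back as little-endian, the first byte is least significant, giving 0xE1346A910BCD7AC2.

0xE1346A910BCD7AC2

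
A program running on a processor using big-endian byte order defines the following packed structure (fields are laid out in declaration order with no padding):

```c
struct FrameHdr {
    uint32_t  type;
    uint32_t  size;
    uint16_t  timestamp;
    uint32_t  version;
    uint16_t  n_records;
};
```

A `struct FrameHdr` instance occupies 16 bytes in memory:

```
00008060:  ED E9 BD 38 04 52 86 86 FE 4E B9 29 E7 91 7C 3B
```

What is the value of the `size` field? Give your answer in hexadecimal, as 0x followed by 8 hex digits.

`size` follows `type` (4 bytes), so it starts at byte offset 4 and occupies 4 bytes.
Bytes at offsets 4..7: 04 52 86 86.
Big-endian stores the most-significant byte at the lowest address.
The bytes are already most-significant first: 0x04528686.

0x04528686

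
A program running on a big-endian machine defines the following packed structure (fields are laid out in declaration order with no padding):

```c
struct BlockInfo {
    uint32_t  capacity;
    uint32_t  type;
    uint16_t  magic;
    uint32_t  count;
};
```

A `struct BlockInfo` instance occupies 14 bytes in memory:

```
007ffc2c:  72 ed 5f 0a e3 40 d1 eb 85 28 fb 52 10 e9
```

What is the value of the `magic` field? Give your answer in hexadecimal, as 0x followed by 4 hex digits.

0x8528

`magic` follows `capacity` (4 B), `type` (4 B), so it starts at offset 4 + 4 = 8 and occupies 2 bytes.
Bytes at offsets 8..9: 85 28.
Big-endian stores the most-significant byte at the lowest address.
The bytes are already most-significant first: 0x8528.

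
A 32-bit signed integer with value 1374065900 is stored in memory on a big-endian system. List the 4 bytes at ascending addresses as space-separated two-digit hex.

51 E6 94 EC

1374065900 in hexadecimal, padded to 32 bits, is 0x51E694EC.
Split into bytes (most-significant first): 51 E6 94 EC.
Big-endian stores the most-significant byte at the lowest address.
So the memory order matches the most-significant-first order: 51 E6 94 EC.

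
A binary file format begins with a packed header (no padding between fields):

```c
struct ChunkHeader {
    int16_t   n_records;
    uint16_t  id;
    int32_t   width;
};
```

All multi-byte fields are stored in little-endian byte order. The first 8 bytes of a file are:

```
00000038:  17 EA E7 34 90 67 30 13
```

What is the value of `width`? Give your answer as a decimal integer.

321939344

`width` follows `n_records` (2 B), `id` (2 B), so it starts at offset 2 + 2 = 4 and occupies 4 bytes.
Bytes at offsets 4..7: 90 67 30 13.
Little-endian: lowest address holds the least-significant byte.
Reassemble most-significant byte first: 13 30 67 90 → 0x13306790.
0x13306790 = 321939344.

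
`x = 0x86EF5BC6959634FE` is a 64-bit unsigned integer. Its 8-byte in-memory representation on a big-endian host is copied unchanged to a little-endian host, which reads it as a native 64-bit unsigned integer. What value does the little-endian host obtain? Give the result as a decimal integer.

18317431154444857222

Stored big-endian, the bytes at ascending addresses are 86 EF 5B C6 95 96 34 FE.
Read back as little-endian, the first byte is least significant, giving 0xFE349695C65BEF86.
0xFE349695C65BEF86 = 18317431154444857222.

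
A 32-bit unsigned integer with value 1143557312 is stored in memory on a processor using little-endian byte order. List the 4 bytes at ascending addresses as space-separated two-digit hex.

C0 4C 29 44

1143557312 in hexadecimal, padded to 32 bits, is 0x44294CC0.
Split into bytes (most-significant first): 44 29 4C C0.
In little-endian order the low byte comes first in memory.
So at ascending addresses the bytes are C0 4C 29 44.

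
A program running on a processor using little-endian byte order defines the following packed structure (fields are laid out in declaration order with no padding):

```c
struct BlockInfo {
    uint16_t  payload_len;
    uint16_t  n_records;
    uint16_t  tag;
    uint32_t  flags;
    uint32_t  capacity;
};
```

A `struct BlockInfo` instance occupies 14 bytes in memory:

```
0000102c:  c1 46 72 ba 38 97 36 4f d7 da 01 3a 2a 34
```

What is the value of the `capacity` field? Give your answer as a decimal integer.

875182593

`capacity` follows `payload_len` (2 B), `n_records` (2 B), `tag` (2 B), `flags` (4 B), so it starts at offset 2 + 2 + 2 + 4 = 10 and occupies 4 bytes.
Bytes at offsets 10..13: 01 3A 2A 34.
In little-endian order the low byte comes first in memory.
Reassemble most-significant byte first: 34 2A 3A 01 → 0x342A3A01.
0x342A3A01 = 875182593.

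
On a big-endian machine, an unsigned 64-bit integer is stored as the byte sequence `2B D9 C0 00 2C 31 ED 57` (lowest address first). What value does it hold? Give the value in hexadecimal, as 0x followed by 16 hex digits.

0x2BD9C0002C31ED57

In big-endian order the high byte comes first in memory.
The bytes are already most-significant first: 0x2BD9C0002C31ED57.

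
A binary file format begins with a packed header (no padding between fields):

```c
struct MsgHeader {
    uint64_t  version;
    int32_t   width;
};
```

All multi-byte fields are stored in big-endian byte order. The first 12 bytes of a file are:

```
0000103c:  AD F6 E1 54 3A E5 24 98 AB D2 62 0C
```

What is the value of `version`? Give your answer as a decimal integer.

12535454364713952408

`version` is the first field, at byte offset 0, occupying 8 bytes.
Bytes at offsets 0..7: AD F6 E1 54 3A E5 24 98.
In big-endian order the high byte comes first in memory.
The bytes are already most-significant first: 0xADF6E1543AE52498.
0xADF6E1543AE52498 = 12535454364713952408.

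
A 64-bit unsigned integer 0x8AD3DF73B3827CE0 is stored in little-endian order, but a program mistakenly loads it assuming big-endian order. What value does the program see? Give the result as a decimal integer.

16175947668862784394

Stored little-endian, the bytes at ascending addresses are E0 7C 82 B3 73 DF D3 8A.
Read back as big-endian, the last byte is least significant, giving 0xE07C82B373DFD38A.
0xE07C82B373DFD38A = 16175947668862784394.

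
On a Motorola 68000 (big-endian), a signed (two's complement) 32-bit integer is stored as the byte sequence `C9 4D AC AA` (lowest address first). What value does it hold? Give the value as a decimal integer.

-917656406

Big-endian: lowest address holds the most-significant byte.
The bytes are already most-significant first: 0xC94DACAA.
Top bit is set, so as a signed 32-bit value this is 0xC94DACAA − 2^32 = -917656406.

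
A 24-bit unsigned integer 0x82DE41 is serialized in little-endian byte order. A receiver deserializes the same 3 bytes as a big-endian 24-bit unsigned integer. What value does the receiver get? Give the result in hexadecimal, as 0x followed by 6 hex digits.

Stored little-endian, the bytes at ascending addresses are 41 DE 82.
Read back as big-endian, the last byte is least significant, giving 0x41DE82.

0x41DE82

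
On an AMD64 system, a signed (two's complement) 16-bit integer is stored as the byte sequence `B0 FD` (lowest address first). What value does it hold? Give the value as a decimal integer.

-592

Little-endian stores the least-significant byte at the lowest address.
Reassemble most-significant byte first: FD B0 → 0xFDB0.
Top bit is set, so as a signed 16-bit value this is 0xFDB0 − 2^16 = -592.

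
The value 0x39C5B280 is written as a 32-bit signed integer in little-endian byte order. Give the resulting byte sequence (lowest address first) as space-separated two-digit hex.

80 B2 C5 39

Split into bytes (most-significant first): 39 C5 B2 80.
Little-endian: lowest address holds the least-significant byte.
So at ascending addresses the bytes are 80 B2 C5 39.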